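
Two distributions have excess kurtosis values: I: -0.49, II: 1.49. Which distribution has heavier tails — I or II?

Higher excess kurtosis ⇒ heavier tails relative to the normal distribution.
-0.49 vs 1.49: the larger is 1.49, so II has heavier tails. (II is leptokurtic — heavier-than-normal tails; the other is platykurtic.)

II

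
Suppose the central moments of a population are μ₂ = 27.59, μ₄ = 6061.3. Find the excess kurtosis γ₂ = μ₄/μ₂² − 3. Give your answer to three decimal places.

μ₂² = 27.59² = 761.20810
μ₄/μ₂² = 6061.3 / 761.20810 = 7.96274
γ₂ = 7.96274 − 3 ≈ 4.963

4.963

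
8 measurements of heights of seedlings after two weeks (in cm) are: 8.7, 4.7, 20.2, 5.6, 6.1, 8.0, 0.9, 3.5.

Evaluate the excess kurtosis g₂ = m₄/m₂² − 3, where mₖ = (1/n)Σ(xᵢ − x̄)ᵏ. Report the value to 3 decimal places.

1.376

x̄ = 7.2125
Σ(xᵢ − x̄)² = 235.2888 ⇒ m₂ = 29.41109
Σ(xᵢ − x̄)⁴ = 30282.5283 ⇒ m₄ = 3785.31604
m₂² = 865.01244
g₂ = m₄/m₂² − 3 = 4.37602 − 3 ≈ 1.376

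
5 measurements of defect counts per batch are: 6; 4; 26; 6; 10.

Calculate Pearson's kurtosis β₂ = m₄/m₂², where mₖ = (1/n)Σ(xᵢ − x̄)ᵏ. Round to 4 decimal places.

2.9510

x̄ = 10.4000
Σ(xᵢ − x̄)² = 323.2000 ⇒ m₂ = 64.64000
Σ(xᵢ − x̄)⁴ = 61651.4560 ⇒ m₄ = 12330.29120
m₂² = 4178.32960
β₂ = m₄/m₂² = 12330.29120 / 4178.32960 ≈ 2.9510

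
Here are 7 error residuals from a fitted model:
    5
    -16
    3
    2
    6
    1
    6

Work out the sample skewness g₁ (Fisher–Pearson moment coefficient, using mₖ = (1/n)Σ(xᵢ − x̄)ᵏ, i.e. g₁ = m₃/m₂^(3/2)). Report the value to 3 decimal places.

-1.778

x̄ = (5 - 16 + 3 + 2 + 6 + 1 + 6) / 7 = 1.0000
deviations (xᵢ − x̄): 4.0000, -17.0000, 2.0000, 1.0000, 5.0000, 0.0000, 5.0000
Σ(xᵢ − x̄)² = 360.0000 ⇒ m₂ = 360.0000/7 = 51.42857
Σ(xᵢ − x̄)³ = -4590.0000 ⇒ m₃ = -4590.0000/7 = -655.71429
m₂^(3/2) = 51.42857^(1.5) = 368.81340
g₁ = m₃ / m₂^(3/2) = -655.71429 / 368.81340 ≈ -1.778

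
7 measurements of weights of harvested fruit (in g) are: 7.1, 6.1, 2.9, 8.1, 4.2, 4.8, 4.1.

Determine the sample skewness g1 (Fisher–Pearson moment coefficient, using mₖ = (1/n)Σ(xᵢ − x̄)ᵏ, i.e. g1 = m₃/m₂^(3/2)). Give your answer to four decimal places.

0.2745

x̄ = (7.1 + 6.1 + 2.9 + 8.1 + 4.2 + 4.8 + 4.1) / 7 = 5.3286
deviations (xᵢ − x̄): 1.7714, 0.7714, -2.4286, 2.7714, -1.1286, -0.5286, -1.2286
Σ(xᵢ − x̄)² = 20.3743 ⇒ m₂ = 20.3743/7 = 2.91061
Σ(xᵢ − x̄)³ = 9.5415 ⇒ m₃ = 9.5415/7 = 1.36307
m₂^(3/2) = 2.91061^(1.5) = 4.96565
g1 = m₃ / m₂^(3/2) = 1.36307 / 4.96565 ≈ 0.2745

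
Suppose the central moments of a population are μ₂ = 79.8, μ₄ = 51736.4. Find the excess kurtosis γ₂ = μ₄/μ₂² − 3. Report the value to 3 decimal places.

5.124

μ₂² = 79.8² = 6368.04000
μ₄/μ₂² = 51736.4 / 6368.04000 = 8.12438
γ₂ = 8.12438 − 3 ≈ 5.124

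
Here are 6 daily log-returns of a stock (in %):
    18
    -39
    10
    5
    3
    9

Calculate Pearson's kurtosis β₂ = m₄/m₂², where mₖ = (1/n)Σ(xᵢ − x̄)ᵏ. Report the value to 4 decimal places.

x̄ = 1.0000
Σ(xᵢ − x̄)² = 2054.0000 ⇒ m₂ = 342.33333
Σ(xᵢ − x̄)⁴ = 2654450.0000 ⇒ m₄ = 442408.33333
m₂² = 117192.11111
β₂ = m₄/m₂² = 442408.33333 / 117192.11111 ≈ 3.7751

3.7751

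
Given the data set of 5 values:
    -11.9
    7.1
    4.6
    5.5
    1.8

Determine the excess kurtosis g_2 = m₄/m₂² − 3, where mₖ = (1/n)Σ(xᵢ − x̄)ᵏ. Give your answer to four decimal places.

-0.0612

x̄ = 1.4200
Σ(xᵢ − x̄)² = 236.5880 ⇒ m₂ = 47.31760
Σ(xᵢ − x̄)⁴ = 32898.9546 ⇒ m₄ = 6579.79092
m₂² = 2238.95527
g_2 = m₄/m₂² − 3 = 2.93878 − 3 ≈ -0.0612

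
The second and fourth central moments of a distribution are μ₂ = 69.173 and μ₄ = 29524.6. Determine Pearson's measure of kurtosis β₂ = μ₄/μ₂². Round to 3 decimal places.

6.170

μ₂² = 69.173² = 4784.90393
μ₄/μ₂² = 29524.6 / 4784.90393 = 6.17036
β₂ ≈ 6.170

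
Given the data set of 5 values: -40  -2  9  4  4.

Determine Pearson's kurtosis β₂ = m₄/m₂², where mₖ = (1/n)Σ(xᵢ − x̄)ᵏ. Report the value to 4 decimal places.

x̄ = -5.0000
Σ(xᵢ − x̄)² = 1592.0000 ⇒ m₂ = 318.40000
Σ(xᵢ − x̄)⁴ = 1552244.0000 ⇒ m₄ = 310448.80000
m₂² = 101378.56000
β₂ = m₄/m₂² = 310448.80000 / 101378.56000 ≈ 3.0623

3.0623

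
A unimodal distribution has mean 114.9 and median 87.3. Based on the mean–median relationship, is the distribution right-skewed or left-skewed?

mean − median = 114.9 − 87.3 = 27.6
mean > median ⇒ the longer tail is on the right ⇒ right-skewed (positively skewed).

right-skewed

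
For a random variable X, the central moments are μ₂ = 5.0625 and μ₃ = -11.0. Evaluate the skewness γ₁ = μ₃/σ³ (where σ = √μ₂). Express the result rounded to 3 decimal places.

σ = √μ₂ = √5.0625 = 2.25000
σ³ = μ₂^(3/2) = 11.39063
γ₁ = μ₃/σ³ = -11.0 / 11.39063 ≈ -0.966

-0.966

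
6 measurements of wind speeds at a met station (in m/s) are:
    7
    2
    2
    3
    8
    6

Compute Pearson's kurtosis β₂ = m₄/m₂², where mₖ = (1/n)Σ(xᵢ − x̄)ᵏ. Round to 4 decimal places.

x̄ = 4.6667
Σ(xᵢ − x̄)² = 35.3333 ⇒ m₂ = 5.88889
Σ(xᵢ − x̄)⁴ = 265.1111 ⇒ m₄ = 44.18519
m₂² = 34.67901
β₂ = m₄/m₂² = 44.18519 / 34.67901 ≈ 1.2741

1.2741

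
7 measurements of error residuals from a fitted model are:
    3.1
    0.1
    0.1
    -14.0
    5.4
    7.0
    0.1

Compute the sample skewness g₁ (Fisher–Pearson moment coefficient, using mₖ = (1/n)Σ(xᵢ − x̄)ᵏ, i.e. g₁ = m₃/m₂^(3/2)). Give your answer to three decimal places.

-1.349

x̄ = (3.1 + 0.1 + 0.1 - 14.0 + 5.4 + 7.0 + 0.1) / 7 = 0.2571
deviations (xᵢ − x̄): 2.8429, -0.1571, -0.1571, -14.2571, 5.1429, 6.7429, -0.1571
Σ(xᵢ − x̄)² = 283.3371 ⇒ m₂ = 283.3371/7 = 40.47673
Σ(xᵢ − x̄)³ = -2432.4354 ⇒ m₃ = -2432.4354/7 = -347.49077
m₂^(3/2) = 40.47673^(1.5) = 257.51836
g₁ = m₃ / m₂^(3/2) = -347.49077 / 257.51836 ≈ -1.349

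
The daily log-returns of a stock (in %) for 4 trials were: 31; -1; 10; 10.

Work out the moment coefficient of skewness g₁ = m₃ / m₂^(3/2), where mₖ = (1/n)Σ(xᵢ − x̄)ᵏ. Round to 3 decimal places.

x̄ = (31 - 1 + 10 + 10) / 4 = 12.5000
deviations (xᵢ − x̄): 18.5000, -13.5000, -2.5000, -2.5000
Σ(xᵢ − x̄)² = 537.0000 ⇒ m₂ = 537.0000/4 = 134.25000
Σ(xᵢ − x̄)³ = 3840.0000 ⇒ m₃ = 3840.0000/4 = 960.00000
m₂^(3/2) = 134.25000^(1.5) = 1555.50511
g₁ = m₃ / m₂^(3/2) = 960.00000 / 1555.50511 ≈ 0.617

0.617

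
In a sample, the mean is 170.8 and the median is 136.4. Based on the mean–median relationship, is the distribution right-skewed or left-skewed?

mean − median = 170.8 − 136.4 = 34.4
mean > median ⇒ the longer tail is on the right ⇒ right-skewed (positively skewed).

right-skewed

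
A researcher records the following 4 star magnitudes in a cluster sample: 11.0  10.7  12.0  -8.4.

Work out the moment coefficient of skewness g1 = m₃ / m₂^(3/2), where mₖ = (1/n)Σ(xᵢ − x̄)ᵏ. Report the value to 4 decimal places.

-1.1435

x̄ = (11.0 + 10.7 + 12.0 - 8.4) / 4 = 6.3250
deviations (xᵢ − x̄): 4.6750, 4.3750, 5.6750, -14.7250
Σ(xᵢ − x̄)² = 290.0275 ⇒ m₂ = 290.0275/4 = 72.50688
Σ(xᵢ − x̄)³ = -2824.0751 ⇒ m₃ = -2824.0751/4 = -706.01878
m₂^(3/2) = 72.50688^(1.5) = 617.40307
g1 = m₃ / m₂^(3/2) = -706.01878 / 617.40307 ≈ -1.1435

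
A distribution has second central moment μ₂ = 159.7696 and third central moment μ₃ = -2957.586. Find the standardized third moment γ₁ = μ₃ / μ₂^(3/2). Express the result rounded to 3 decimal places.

σ = √μ₂ = √159.7696 = 12.64000
σ³ = μ₂^(3/2) = 2019.48774
γ₁ = μ₃/σ³ = -2957.586 / 2019.48774 ≈ -1.465

-1.465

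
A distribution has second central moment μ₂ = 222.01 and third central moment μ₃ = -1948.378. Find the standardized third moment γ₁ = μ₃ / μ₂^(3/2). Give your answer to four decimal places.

σ = √μ₂ = √222.01 = 14.90000
σ³ = μ₂^(3/2) = 3307.94900
γ₁ = μ₃/σ³ = -1948.378 / 3307.94900 ≈ -0.5890

-0.5890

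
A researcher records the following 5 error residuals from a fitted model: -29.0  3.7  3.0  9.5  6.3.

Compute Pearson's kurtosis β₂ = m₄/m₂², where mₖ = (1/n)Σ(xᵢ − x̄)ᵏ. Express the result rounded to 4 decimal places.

x̄ = -1.3000
Σ(xᵢ − x̄)² = 985.1800 ⇒ m₂ = 197.03600
Σ(xᵢ − x̄)⁴ = 606641.9314 ⇒ m₄ = 121328.38628
m₂² = 38823.18530
β₂ = m₄/m₂² = 121328.38628 / 38823.18530 ≈ 3.1252

3.1252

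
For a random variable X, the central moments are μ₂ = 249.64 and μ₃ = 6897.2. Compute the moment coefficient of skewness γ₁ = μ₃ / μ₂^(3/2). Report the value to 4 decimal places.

1.7486

σ = √μ₂ = √249.64 = 15.80000
σ³ = μ₂^(3/2) = 3944.31200
γ₁ = μ₃/σ³ = 6897.2 / 3944.31200 ≈ 1.7486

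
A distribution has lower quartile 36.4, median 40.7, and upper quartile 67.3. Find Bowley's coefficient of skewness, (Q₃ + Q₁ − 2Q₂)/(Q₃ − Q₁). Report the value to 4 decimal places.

0.7217

numerator: Q₃ + Q₁ − 2Q₂ = 67.3 + 36.4 − 2×40.7 = 22.3000
denominator: Q₃ − Q₁ = 67.3 − 36.4 = 30.9000
Bowley skewness = 22.3000 / 30.9000 ≈ 0.7217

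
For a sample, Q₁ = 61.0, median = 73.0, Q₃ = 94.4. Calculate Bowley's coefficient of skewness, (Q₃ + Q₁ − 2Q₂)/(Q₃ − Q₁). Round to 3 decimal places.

numerator: Q₃ + Q₁ − 2Q₂ = 94.4 + 61.0 − 2×73.0 = 9.4000
denominator: Q₃ − Q₁ = 94.4 − 61.0 = 33.4000
Bowley skewness = 9.4000 / 33.4000 ≈ 0.281

0.281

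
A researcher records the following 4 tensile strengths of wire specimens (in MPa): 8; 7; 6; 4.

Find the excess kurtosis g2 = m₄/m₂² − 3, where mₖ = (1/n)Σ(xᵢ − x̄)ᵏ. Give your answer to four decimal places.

-1.1543

x̄ = 6.2500
Σ(xᵢ − x̄)² = 8.7500 ⇒ m₂ = 2.18750
Σ(xᵢ − x̄)⁴ = 35.3281 ⇒ m₄ = 8.83203
m₂² = 4.78516
g2 = m₄/m₂² − 3 = 1.84571 − 3 ≈ -1.1543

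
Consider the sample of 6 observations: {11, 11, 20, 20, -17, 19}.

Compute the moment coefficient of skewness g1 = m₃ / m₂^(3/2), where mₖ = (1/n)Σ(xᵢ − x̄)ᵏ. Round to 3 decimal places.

-1.449

x̄ = (11 + 11 + 20 + 20 - 17 + 19) / 6 = 10.6667
deviations (xᵢ − x̄): 0.3333, 0.3333, 9.3333, 9.3333, -27.6667, 8.3333
Σ(xᵢ − x̄)² = 1009.3333 ⇒ m₂ = 1009.3333/6 = 168.22222
Σ(xᵢ − x̄)³ = -18972.4444 ⇒ m₃ = -18972.4444/6 = -3162.07407
m₂^(3/2) = 168.22222^(1.5) = 2181.85080
g1 = m₃ / m₂^(3/2) = -3162.07407 / 2181.85080 ≈ -1.449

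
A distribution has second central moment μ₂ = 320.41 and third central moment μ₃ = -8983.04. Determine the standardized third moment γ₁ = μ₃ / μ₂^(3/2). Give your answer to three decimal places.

σ = √μ₂ = √320.41 = 17.90000
σ³ = μ₂^(3/2) = 5735.33900
γ₁ = μ₃/σ³ = -8983.04 / 5735.33900 ≈ -1.566

-1.566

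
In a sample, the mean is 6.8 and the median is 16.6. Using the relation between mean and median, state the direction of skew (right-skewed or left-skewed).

mean − median = 6.8 − 16.6 = -9.8
mean < median ⇒ the longer tail is on the left ⇒ left-skewed (negatively skewed).

left-skewed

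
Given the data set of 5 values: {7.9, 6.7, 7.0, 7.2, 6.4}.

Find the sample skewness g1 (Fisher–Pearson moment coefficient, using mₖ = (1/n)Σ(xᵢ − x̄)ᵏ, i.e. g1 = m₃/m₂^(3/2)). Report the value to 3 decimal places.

0.516

x̄ = (7.9 + 6.7 + 7.0 + 7.2 + 6.4) / 5 = 7.0400
deviations (xᵢ − x̄): 0.8600, -0.3400, -0.0400, 0.1600, -0.6400
Σ(xᵢ − x̄)² = 1.2920 ⇒ m₂ = 1.2920/5 = 0.25840
Σ(xᵢ − x̄)³ = 0.3386 ⇒ m₃ = 0.3386/5 = 0.06773
m₂^(3/2) = 0.25840^(1.5) = 0.13135
g1 = m₃ / m₂^(3/2) = 0.06773 / 0.13135 ≈ 0.516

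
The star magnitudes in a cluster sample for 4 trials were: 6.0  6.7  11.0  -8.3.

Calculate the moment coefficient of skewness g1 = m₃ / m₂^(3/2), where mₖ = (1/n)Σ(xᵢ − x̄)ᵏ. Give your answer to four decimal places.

x̄ = (6.0 + 6.7 + 11.0 - 8.3) / 4 = 3.8500
deviations (xᵢ − x̄): 2.1500, 2.8500, 7.1500, -12.1500
Σ(xᵢ − x̄)² = 211.4900 ⇒ m₂ = 211.4900/4 = 52.87250
Σ(xᵢ − x̄)³ = -1395.0000 ⇒ m₃ = -1395.0000/4 = -348.75000
m₂^(3/2) = 52.87250^(1.5) = 384.45434
g1 = m₃ / m₂^(3/2) = -348.75000 / 384.45434 ≈ -0.9071

-0.9071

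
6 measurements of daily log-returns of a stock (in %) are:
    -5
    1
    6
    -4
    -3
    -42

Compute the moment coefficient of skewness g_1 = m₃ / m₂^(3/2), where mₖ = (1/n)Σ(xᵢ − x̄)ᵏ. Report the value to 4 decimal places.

x̄ = (-5 + 1 + 6 - 4 - 3 - 42) / 6 = -7.8333
deviations (xᵢ − x̄): 2.8333, 8.8333, 13.8333, 3.8333, 4.8333, -34.1667
Σ(xᵢ − x̄)² = 1482.8333 ⇒ m₂ = 1482.8333/6 = 247.13889
Σ(xᵢ − x̄)³ = -36356.4444 ⇒ m₃ = -36356.4444/6 = -6059.40741
m₂^(3/2) = 247.13889^(1.5) = 3885.18439
g_1 = m₃ / m₂^(3/2) = -6059.40741 / 3885.18439 ≈ -1.5596

-1.5596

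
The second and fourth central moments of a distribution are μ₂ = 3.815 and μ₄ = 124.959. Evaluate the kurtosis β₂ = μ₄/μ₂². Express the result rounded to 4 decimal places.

μ₂² = 3.815² = 14.55423
μ₄/μ₂² = 124.959 / 14.55423 = 8.58575
β₂ ≈ 8.5858

8.5858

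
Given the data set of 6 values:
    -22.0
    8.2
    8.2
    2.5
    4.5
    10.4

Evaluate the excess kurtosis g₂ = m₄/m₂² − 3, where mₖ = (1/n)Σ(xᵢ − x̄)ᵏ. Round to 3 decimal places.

x̄ = 1.9667
Σ(xᵢ − x̄)² = 729.9333 ⇒ m₂ = 121.65556
Σ(xᵢ − x̄)⁴ = 338055.4534 ⇒ m₄ = 56342.57556
m₂² = 14800.07420
g₂ = m₄/m₂² − 3 = 3.80691 − 3 ≈ 0.807

0.807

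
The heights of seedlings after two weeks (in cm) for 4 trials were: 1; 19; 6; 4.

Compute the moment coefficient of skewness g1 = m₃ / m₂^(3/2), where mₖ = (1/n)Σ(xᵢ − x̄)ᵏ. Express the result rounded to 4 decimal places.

x̄ = (1 + 19 + 6 + 4) / 4 = 7.5000
deviations (xᵢ − x̄): -6.5000, 11.5000, -1.5000, -3.5000
Σ(xᵢ − x̄)² = 189.0000 ⇒ m₂ = 189.0000/4 = 47.25000
Σ(xᵢ − x̄)³ = 1200.0000 ⇒ m₃ = 1200.0000/4 = 300.00000
m₂^(3/2) = 47.25000^(1.5) = 324.79005
g1 = m₃ / m₂^(3/2) = 300.00000 / 324.79005 ≈ 0.9237

0.9237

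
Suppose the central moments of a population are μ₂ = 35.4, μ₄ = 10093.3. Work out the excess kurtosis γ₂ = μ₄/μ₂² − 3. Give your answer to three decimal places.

5.054

μ₂² = 35.4² = 1253.16000
μ₄/μ₂² = 10093.3 / 1253.16000 = 8.05428
γ₂ = 8.05428 − 3 ≈ 5.054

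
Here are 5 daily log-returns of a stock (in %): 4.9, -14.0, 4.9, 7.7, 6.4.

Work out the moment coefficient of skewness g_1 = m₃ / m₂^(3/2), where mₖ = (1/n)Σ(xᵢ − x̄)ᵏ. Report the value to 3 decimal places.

-1.436

x̄ = (4.9 - 14.0 + 4.9 + 7.7 + 6.4) / 5 = 1.9800
deviations (xᵢ − x̄): 2.9200, -15.9800, 2.9200, 5.7200, 4.4200
Σ(xᵢ − x̄)² = 324.6680 ⇒ m₂ = 324.6680/5 = 64.93360
Σ(xᵢ − x̄)³ = -3757.3649 ⇒ m₃ = -3757.3649/5 = -751.47298
m₂^(3/2) = 64.93360^(1.5) = 523.24396
g_1 = m₃ / m₂^(3/2) = -751.47298 / 523.24396 ≈ -1.436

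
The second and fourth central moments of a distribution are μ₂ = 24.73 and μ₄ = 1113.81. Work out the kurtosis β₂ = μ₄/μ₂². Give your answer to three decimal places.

μ₂² = 24.73² = 611.57290
μ₄/μ₂² = 1113.81 / 611.57290 = 1.82122
β₂ ≈ 1.821

1.821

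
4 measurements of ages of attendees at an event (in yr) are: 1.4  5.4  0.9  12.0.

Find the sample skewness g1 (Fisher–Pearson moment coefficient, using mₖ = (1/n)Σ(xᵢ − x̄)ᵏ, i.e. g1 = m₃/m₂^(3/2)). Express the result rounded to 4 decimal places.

x̄ = (1.4 + 5.4 + 0.9 + 12.0) / 4 = 4.9250
deviations (xᵢ − x̄): -3.5250, 0.4750, -4.0250, 7.0750
Σ(xᵢ − x̄)² = 78.9075 ⇒ m₂ = 78.9075/4 = 19.72688
Σ(xᵢ − x̄)³ = 245.2429 ⇒ m₃ = 245.2429/4 = 61.31072
m₂^(3/2) = 19.72688^(1.5) = 87.61681
g1 = m₃ / m₂^(3/2) = 61.31072 / 87.61681 ≈ 0.6998

0.6998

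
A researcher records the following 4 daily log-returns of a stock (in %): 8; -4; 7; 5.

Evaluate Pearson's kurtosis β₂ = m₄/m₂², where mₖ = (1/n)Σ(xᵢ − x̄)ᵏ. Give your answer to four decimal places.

2.1896

x̄ = 4.0000
Σ(xᵢ − x̄)² = 90.0000 ⇒ m₂ = 22.50000
Σ(xᵢ − x̄)⁴ = 4434.0000 ⇒ m₄ = 1108.50000
m₂² = 506.25000
β₂ = m₄/m₂² = 1108.50000 / 506.25000 ≈ 2.1896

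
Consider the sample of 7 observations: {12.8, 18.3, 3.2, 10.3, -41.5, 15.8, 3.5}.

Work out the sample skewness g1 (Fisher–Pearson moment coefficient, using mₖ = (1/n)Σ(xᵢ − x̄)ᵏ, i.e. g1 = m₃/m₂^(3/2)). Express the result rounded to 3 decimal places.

x̄ = (12.8 + 18.3 + 3.2 + 10.3 - 41.5 + 15.8 + 3.5) / 7 = 3.2000
deviations (xᵢ − x̄): 9.6000, 15.1000, 0.0000, 7.1000, -44.7000, 12.6000, 0.3000
Σ(xᵢ − x̄)² = 2527.5200 ⇒ m₂ = 2527.5200/7 = 361.07429
Σ(xᵢ − x̄)³ = -82628.6220 ⇒ m₃ = -82628.6220/7 = -11804.08886
m₂^(3/2) = 361.07429^(1.5) = 6861.11725
g1 = m₃ / m₂^(3/2) = -11804.08886 / 6861.11725 ≈ -1.720

-1.720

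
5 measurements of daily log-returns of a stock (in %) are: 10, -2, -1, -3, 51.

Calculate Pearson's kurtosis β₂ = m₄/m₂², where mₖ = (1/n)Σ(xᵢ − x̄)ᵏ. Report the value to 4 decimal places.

2.9736

x̄ = 11.0000
Σ(xᵢ − x̄)² = 2110.0000 ⇒ m₂ = 422.00000
Σ(xᵢ − x̄)⁴ = 2647714.0000 ⇒ m₄ = 529542.80000
m₂² = 178084.00000
β₂ = m₄/m₂² = 529542.80000 / 178084.00000 ≈ 2.9736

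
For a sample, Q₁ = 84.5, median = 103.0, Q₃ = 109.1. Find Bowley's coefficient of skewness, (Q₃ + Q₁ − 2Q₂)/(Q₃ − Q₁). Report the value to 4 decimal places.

-0.5041

numerator: Q₃ + Q₁ − 2Q₂ = 109.1 + 84.5 − 2×103.0 = -12.4000
denominator: Q₃ − Q₁ = 109.1 − 84.5 = 24.6000
Bowley skewness = -12.4000 / 24.6000 ≈ -0.5041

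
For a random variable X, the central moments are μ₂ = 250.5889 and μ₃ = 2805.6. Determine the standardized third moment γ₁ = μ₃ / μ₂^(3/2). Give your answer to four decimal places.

σ = √μ₂ = √250.5889 = 15.83000
σ³ = μ₂^(3/2) = 3966.82229
γ₁ = μ₃/σ³ = 2805.6 / 3966.82229 ≈ 0.7073

0.7073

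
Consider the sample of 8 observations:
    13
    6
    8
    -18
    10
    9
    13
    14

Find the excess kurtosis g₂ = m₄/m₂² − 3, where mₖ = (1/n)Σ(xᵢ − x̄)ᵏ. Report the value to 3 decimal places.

2.367

x̄ = 6.8750
Σ(xᵢ − x̄)² = 760.8750 ⇒ m₂ = 95.10938
Σ(xᵢ − x̄)⁴ = 388380.8379 ⇒ m₄ = 48547.60474
m₂² = 9045.79321
g₂ = m₄/m₂² − 3 = 5.36687 − 3 ≈ 2.367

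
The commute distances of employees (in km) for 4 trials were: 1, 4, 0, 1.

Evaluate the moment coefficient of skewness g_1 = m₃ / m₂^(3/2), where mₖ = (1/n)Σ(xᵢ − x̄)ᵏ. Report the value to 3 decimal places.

x̄ = (1 + 4 + 0 + 1) / 4 = 1.5000
deviations (xᵢ − x̄): -0.5000, 2.5000, -1.5000, -0.5000
Σ(xᵢ − x̄)² = 9.0000 ⇒ m₂ = 9.0000/4 = 2.25000
Σ(xᵢ − x̄)³ = 12.0000 ⇒ m₃ = 12.0000/4 = 3.00000
m₂^(3/2) = 2.25000^(1.5) = 3.37500
g_1 = m₃ / m₂^(3/2) = 3.00000 / 3.37500 ≈ 0.889

0.889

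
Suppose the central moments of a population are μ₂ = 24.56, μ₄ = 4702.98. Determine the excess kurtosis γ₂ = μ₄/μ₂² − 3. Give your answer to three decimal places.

μ₂² = 24.56² = 603.19360
μ₄/μ₂² = 4702.98 / 603.19360 = 7.79680
γ₂ = 7.79680 − 3 ≈ 4.797

4.797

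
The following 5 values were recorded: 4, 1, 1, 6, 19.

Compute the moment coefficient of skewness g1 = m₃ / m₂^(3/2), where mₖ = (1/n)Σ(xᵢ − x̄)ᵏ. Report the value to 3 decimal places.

x̄ = (4 + 1 + 1 + 6 + 19) / 5 = 6.2000
deviations (xᵢ − x̄): -2.2000, -5.2000, -5.2000, -0.2000, 12.8000
Σ(xᵢ − x̄)² = 222.8000 ⇒ m₂ = 222.8000/5 = 44.56000
Σ(xᵢ − x̄)³ = 1805.2800 ⇒ m₃ = 1805.2800/5 = 361.05600
m₂^(3/2) = 44.56000^(1.5) = 297.45260
g1 = m₃ / m₂^(3/2) = 361.05600 / 297.45260 ≈ 1.214

1.214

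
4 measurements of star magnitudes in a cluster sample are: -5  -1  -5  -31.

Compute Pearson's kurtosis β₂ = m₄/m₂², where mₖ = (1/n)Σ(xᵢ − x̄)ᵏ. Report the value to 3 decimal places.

x̄ = -10.5000
Σ(xᵢ − x̄)² = 571.0000 ⇒ m₂ = 142.75000
Σ(xᵢ − x̄)⁴ = 186585.2500 ⇒ m₄ = 46646.31250
m₂² = 20377.56250
β₂ = m₄/m₂² = 46646.31250 / 20377.56250 ≈ 2.289

2.289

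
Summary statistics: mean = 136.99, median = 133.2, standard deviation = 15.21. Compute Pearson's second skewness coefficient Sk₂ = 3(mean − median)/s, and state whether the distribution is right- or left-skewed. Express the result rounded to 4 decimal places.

0.7475, right-skewed

Sk₂ = 3(136.99 − 133.2) / 15.21 = 3 × 3.7900 / 15.21
    = 11.3700 / 15.21 ≈ 0.7475
Sk₂ > 0 ⇒ mean > median ⇒ right-skewed (positive skew).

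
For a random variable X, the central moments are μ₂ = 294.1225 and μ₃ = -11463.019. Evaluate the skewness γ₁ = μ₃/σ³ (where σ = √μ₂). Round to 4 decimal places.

-2.2725

σ = √μ₂ = √294.1225 = 17.15000
σ³ = μ₂^(3/2) = 5044.20088
γ₁ = μ₃/σ³ = -11463.019 / 5044.20088 ≈ -2.2725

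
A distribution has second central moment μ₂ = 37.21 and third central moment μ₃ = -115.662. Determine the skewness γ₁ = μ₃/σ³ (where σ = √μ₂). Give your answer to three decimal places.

σ = √μ₂ = √37.21 = 6.10000
σ³ = μ₂^(3/2) = 226.98100
γ₁ = μ₃/σ³ = -115.662 / 226.98100 ≈ -0.510

-0.510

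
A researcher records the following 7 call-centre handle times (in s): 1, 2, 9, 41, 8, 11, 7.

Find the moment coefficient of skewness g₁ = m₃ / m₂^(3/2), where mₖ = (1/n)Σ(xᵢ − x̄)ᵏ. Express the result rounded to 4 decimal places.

1.7342

x̄ = (1 + 2 + 9 + 41 + 8 + 11 + 7) / 7 = 11.2857
deviations (xᵢ − x̄): -10.2857, -9.2857, -2.2857, 29.7143, -3.2857, -0.2857, -4.2857
Σ(xᵢ − x̄)² = 1109.4286 ⇒ m₂ = 1109.4286/7 = 158.48980
Σ(xᵢ − x̄)³ = 24220.8980 ⇒ m₃ = 24220.8980/7 = 3460.12828
m₂^(3/2) = 158.48980^(1.5) = 1995.27132
g₁ = m₃ / m₂^(3/2) = 3460.12828 / 1995.27132 ≈ 1.7342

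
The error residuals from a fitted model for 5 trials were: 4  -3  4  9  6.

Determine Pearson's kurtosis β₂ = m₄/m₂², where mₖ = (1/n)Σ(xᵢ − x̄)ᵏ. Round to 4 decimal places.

2.5000

x̄ = 4.0000
Σ(xᵢ − x̄)² = 78.0000 ⇒ m₂ = 15.60000
Σ(xᵢ − x̄)⁴ = 3042.0000 ⇒ m₄ = 608.40000
m₂² = 243.36000
β₂ = m₄/m₂² = 608.40000 / 243.36000 ≈ 2.5000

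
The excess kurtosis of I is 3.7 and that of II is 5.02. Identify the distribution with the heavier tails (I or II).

II

Higher excess kurtosis ⇒ heavier tails relative to the normal distribution.
3.7 vs 5.02: the larger is 5.02, so II has heavier tails.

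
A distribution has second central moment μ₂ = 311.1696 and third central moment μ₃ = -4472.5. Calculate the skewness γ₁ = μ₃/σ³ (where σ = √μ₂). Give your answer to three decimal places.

-0.815

σ = √μ₂ = √311.1696 = 17.64000
σ³ = μ₂^(3/2) = 5489.03174
γ₁ = μ₃/σ³ = -4472.5 / 5489.03174 ≈ -0.815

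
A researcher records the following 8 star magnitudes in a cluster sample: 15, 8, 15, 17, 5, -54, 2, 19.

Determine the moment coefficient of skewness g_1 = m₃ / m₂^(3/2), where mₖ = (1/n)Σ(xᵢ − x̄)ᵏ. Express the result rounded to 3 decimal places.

-1.991

x̄ = (15 + 8 + 15 + 17 + 5 - 54 + 2 + 19) / 8 = 3.3750
deviations (xᵢ − x̄): 11.6250, 4.6250, 11.6250, 13.6250, 1.6250, -57.3750, -1.3750, 15.6250
Σ(xᵢ − x̄)² = 4017.8750 ⇒ m₂ = 4017.8750/8 = 502.23438
Σ(xᵢ − x̄)³ = -179285.5313 ⇒ m₃ = -179285.5313/8 = -22410.69141
m₂^(3/2) = 502.23438^(1.5) = 11255.36677
g_1 = m₃ / m₂^(3/2) = -22410.69141 / 11255.36677 ≈ -1.991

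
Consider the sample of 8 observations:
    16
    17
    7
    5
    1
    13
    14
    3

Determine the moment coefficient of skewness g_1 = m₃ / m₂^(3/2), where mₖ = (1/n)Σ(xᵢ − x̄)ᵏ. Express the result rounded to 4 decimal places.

-0.1040

x̄ = (16 + 17 + 7 + 5 + 1 + 13 + 14 + 3) / 8 = 9.5000
deviations (xᵢ − x̄): 6.5000, 7.5000, -2.5000, -4.5000, -8.5000, 3.5000, 4.5000, -6.5000
Σ(xᵢ − x̄)² = 272.0000 ⇒ m₂ = 272.0000/8 = 34.00000
Σ(xᵢ − x̄)³ = -165.0000 ⇒ m₃ = -165.0000/8 = -20.62500
m₂^(3/2) = 34.00000^(1.5) = 198.25236
g_1 = m₃ / m₂^(3/2) = -20.62500 / 198.25236 ≈ -0.1040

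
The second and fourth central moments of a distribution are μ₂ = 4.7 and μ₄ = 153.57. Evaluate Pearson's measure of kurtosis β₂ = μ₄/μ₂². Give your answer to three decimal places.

μ₂² = 4.7² = 22.09000
μ₄/μ₂² = 153.57 / 22.09000 = 6.95201
β₂ ≈ 6.952

6.952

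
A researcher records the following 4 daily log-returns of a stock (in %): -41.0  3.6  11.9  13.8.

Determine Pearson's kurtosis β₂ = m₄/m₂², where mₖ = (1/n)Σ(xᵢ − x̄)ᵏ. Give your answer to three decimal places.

x̄ = -2.9250
Σ(xᵢ − x̄)² = 1991.7875 ⇒ m₂ = 497.94688
Σ(xᵢ − x̄)⁴ = 2230009.0314 ⇒ m₄ = 557502.25785
m₂² = 247951.09032
β₂ = m₄/m₂² = 557502.25785 / 247951.09032 ≈ 2.248

2.248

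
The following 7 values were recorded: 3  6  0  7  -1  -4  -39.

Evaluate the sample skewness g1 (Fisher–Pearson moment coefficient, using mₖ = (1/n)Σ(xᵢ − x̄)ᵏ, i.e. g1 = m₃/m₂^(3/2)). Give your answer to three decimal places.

x̄ = (3 + 6 + 0 + 7 - 1 - 4 - 39) / 7 = -4.0000
deviations (xᵢ − x̄): 7.0000, 10.0000, 4.0000, 11.0000, 3.0000, 0.0000, -35.0000
Σ(xᵢ − x̄)² = 1520.0000 ⇒ m₂ = 1520.0000/7 = 217.14286
Σ(xᵢ − x̄)³ = -40110.0000 ⇒ m₃ = -40110.0000/7 = -5730.00000
m₂^(3/2) = 217.14286^(1.5) = 3199.76676
g1 = m₃ / m₂^(3/2) = -5730.00000 / 3199.76676 ≈ -1.791

-1.791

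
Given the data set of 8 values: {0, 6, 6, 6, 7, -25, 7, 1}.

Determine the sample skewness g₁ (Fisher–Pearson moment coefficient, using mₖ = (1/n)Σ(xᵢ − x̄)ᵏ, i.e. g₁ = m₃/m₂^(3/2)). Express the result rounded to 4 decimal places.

x̄ = (0 + 6 + 6 + 6 + 7 - 25 + 7 + 1) / 8 = 1.0000
deviations (xᵢ − x̄): -1.0000, 5.0000, 5.0000, 5.0000, 6.0000, -26.0000, 6.0000, 0.0000
Σ(xᵢ − x̄)² = 824.0000 ⇒ m₂ = 824.0000/8 = 103.00000
Σ(xᵢ − x̄)³ = -16770.0000 ⇒ m₃ = -16770.0000/8 = -2096.25000
m₂^(3/2) = 103.00000^(1.5) = 1045.33583
g₁ = m₃ / m₂^(3/2) = -2096.25000 / 1045.33583 ≈ -2.0053

-2.0053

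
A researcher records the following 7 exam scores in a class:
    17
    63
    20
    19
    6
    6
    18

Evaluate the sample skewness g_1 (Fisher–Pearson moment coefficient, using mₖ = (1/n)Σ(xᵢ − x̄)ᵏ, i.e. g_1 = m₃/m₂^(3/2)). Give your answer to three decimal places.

1.626

x̄ = (17 + 63 + 20 + 19 + 6 + 6 + 18) / 7 = 21.2857
deviations (xᵢ − x̄): -4.2857, 41.7143, -1.2857, -2.2857, -15.2857, -15.2857, -3.2857
Σ(xᵢ − x̄)² = 2243.4286 ⇒ m₂ = 2243.4286/7 = 320.48980
Σ(xᵢ − x̄)³ = 65314.8980 ⇒ m₃ = 65314.8980/7 = 9330.69971
m₂^(3/2) = 320.48980^(1.5) = 5737.48165
g_1 = m₃ / m₂^(3/2) = 9330.69971 / 5737.48165 ≈ 1.626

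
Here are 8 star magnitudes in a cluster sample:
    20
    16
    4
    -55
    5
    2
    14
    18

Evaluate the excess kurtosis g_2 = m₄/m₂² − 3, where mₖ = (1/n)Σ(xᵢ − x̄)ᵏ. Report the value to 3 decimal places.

x̄ = 3.0000
Σ(xᵢ − x̄)² = 4174.0000 ⇒ m₂ = 521.75000
Σ(xᵢ − x̄)⁴ = 11493862.0000 ⇒ m₄ = 1436732.75000
m₂² = 272223.06250
g_2 = m₄/m₂² − 3 = 5.27778 − 3 ≈ 2.278

2.278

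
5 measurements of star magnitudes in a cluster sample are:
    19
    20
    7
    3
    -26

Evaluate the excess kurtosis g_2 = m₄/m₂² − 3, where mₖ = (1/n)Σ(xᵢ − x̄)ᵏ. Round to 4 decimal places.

-0.4712

x̄ = 4.6000
Σ(xᵢ − x̄)² = 1389.2000 ⇒ m₂ = 277.84000
Σ(xᵢ − x̄)⁴ = 976052.8160 ⇒ m₄ = 195210.56320
m₂² = 77195.06560
g_2 = m₄/m₂² − 3 = 2.52880 − 3 ≈ -0.4712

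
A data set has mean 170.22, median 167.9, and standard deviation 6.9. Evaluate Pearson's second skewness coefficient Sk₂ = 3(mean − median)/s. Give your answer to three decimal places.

Sk₂ = 3(170.22 − 167.9) / 6.9 = 3 × 2.3200 / 6.9
    = 6.9600 / 6.9 ≈ 1.009

1.009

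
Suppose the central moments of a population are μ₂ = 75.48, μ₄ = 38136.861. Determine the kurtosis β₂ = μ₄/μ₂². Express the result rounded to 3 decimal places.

6.694

μ₂² = 75.48² = 5697.23040
μ₄/μ₂² = 38136.861 / 5697.23040 = 6.69393
β₂ ≈ 6.694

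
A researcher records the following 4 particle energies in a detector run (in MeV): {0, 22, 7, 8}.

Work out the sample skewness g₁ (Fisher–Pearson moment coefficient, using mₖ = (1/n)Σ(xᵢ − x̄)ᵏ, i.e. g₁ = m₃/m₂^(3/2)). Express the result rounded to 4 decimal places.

x̄ = (0 + 22 + 7 + 8) / 4 = 9.2500
deviations (xᵢ − x̄): -9.2500, 12.7500, -2.2500, -1.2500
Σ(xᵢ − x̄)² = 254.7500 ⇒ m₂ = 254.7500/4 = 63.68750
Σ(xᵢ − x̄)³ = 1267.8750 ⇒ m₃ = 1267.8750/4 = 316.96875
m₂^(3/2) = 63.68750^(1.5) = 508.25458
g₁ = m₃ / m₂^(3/2) = 316.96875 / 508.25458 ≈ 0.6236

0.6236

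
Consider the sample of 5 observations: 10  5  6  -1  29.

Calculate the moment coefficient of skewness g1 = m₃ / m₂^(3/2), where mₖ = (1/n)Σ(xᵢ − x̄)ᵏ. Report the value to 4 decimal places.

x̄ = (10 + 5 + 6 - 1 + 29) / 5 = 9.8000
deviations (xᵢ − x̄): 0.2000, -4.8000, -3.8000, -10.8000, 19.2000
Σ(xᵢ − x̄)² = 522.8000 ⇒ m₂ = 522.8000/5 = 104.56000
Σ(xᵢ − x̄)³ = 5652.7200 ⇒ m₃ = 5652.7200/5 = 1130.54400
m₂^(3/2) = 104.56000^(1.5) = 1069.17393
g1 = m₃ / m₂^(3/2) = 1130.54400 / 1069.17393 ≈ 1.0574

1.0574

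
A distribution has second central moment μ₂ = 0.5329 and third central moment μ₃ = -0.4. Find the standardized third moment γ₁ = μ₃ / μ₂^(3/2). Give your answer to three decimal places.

-1.028

σ = √μ₂ = √0.5329 = 0.73000
σ³ = μ₂^(3/2) = 0.38902
γ₁ = μ₃/σ³ = -0.4 / 0.38902 ≈ -1.028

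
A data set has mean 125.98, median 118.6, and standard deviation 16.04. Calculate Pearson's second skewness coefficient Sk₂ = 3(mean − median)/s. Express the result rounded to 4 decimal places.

Sk₂ = 3(125.98 − 118.6) / 16.04 = 3 × 7.3800 / 16.04
    = 22.1400 / 16.04 ≈ 1.3803

1.3803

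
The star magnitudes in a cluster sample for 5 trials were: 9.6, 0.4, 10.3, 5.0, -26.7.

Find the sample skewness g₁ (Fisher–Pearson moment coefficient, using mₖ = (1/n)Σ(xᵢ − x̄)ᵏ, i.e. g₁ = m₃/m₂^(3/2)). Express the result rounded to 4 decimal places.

-1.2609

x̄ = (9.6 + 0.4 + 10.3 + 5.0 - 26.7) / 5 = -0.2800
deviations (xᵢ − x̄): 9.8800, 0.6800, 10.5800, 5.2800, -26.4200
Σ(xᵢ − x̄)² = 935.9080 ⇒ m₂ = 935.9080/5 = 187.18160
Σ(xᵢ − x̄)³ = -16145.3635 ⇒ m₃ = -16145.3635/5 = -3229.07270
m₂^(3/2) = 187.18160^(1.5) = 2560.91246
g₁ = m₃ / m₂^(3/2) = -3229.07270 / 2560.91246 ≈ -1.2609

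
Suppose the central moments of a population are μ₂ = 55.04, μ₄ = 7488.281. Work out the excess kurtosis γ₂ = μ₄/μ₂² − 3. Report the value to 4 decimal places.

μ₂² = 55.04² = 3029.40160
μ₄/μ₂² = 7488.281 / 3029.40160 = 2.47187
γ₂ = 2.47187 − 3 ≈ -0.5281

-0.5281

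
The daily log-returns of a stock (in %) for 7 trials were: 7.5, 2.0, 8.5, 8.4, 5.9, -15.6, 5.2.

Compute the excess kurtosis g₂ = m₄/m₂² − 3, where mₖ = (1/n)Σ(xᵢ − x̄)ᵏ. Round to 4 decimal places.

x̄ = 3.1286
Σ(xᵢ − x̄)² = 439.7543 ⇒ m₂ = 62.82204
Σ(xᵢ − x̄)⁴ = 125080.9678 ⇒ m₄ = 17868.70969
m₂² = 3946.60881
g₂ = m₄/m₂² − 3 = 4.52761 − 3 ≈ 1.5276

1.5276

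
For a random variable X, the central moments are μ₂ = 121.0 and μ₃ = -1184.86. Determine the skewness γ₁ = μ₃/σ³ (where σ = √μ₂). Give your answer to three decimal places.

σ = √μ₂ = √121.0 = 11.00000
σ³ = μ₂^(3/2) = 1331.00000
γ₁ = μ₃/σ³ = -1184.86 / 1331.00000 ≈ -0.890

-0.890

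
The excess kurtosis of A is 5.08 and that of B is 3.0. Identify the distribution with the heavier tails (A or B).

Higher excess kurtosis ⇒ heavier tails relative to the normal distribution.
5.08 vs 3.0: the larger is 5.08, so A has heavier tails.

A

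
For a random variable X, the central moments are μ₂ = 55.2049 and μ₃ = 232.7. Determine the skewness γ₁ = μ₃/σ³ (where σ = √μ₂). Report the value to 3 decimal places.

0.567

σ = √μ₂ = √55.2049 = 7.43000
σ³ = μ₂^(3/2) = 410.17241
γ₁ = μ₃/σ³ = 232.7 / 410.17241 ≈ 0.567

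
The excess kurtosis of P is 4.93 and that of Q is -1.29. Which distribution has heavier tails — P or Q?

P

Higher excess kurtosis ⇒ heavier tails relative to the normal distribution.
4.93 vs -1.29: the larger is 4.93, so P has heavier tails. (P is leptokurtic — heavier-than-normal tails; the other is platykurtic.)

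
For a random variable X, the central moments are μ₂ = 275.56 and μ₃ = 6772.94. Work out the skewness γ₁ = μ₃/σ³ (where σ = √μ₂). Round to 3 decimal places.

σ = √μ₂ = √275.56 = 16.60000
σ³ = μ₂^(3/2) = 4574.29600
γ₁ = μ₃/σ³ = 6772.94 / 4574.29600 ≈ 1.481

1.481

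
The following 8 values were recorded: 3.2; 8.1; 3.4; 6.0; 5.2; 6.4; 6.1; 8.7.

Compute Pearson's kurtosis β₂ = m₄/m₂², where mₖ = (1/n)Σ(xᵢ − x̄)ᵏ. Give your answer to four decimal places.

1.9442

x̄ = 5.8875
Σ(xᵢ − x̄)² = 27.0087 ⇒ m₂ = 3.37609
Σ(xᵢ − x̄)⁴ = 177.2816 ⇒ m₄ = 22.16020
m₂² = 11.39801
β₂ = m₄/m₂² = 22.16020 / 11.39801 ≈ 1.9442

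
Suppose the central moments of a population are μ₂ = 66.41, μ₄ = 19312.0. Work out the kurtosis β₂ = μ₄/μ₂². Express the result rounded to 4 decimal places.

4.3789

μ₂² = 66.41² = 4410.28810
μ₄/μ₂² = 19312.0 / 4410.28810 = 4.37885
β₂ ≈ 4.3789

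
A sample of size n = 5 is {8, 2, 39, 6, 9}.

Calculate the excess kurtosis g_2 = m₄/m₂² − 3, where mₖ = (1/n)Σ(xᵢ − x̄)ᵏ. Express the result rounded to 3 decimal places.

x̄ = 12.8000
Σ(xᵢ − x̄)² = 886.8000 ⇒ m₂ = 177.36000
Σ(xᵢ − x̄)⁴ = 487682.2560 ⇒ m₄ = 97536.45120
m₂² = 31456.56960
g_2 = m₄/m₂² − 3 = 3.10067 − 3 ≈ 0.101

0.101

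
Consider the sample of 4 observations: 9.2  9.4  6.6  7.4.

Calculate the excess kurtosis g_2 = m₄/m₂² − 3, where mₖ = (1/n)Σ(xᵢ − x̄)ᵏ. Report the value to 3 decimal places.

-1.770

x̄ = 8.1500
Σ(xᵢ − x̄)² = 5.6300 ⇒ m₂ = 1.40750
Σ(xᵢ − x̄)⁴ = 9.7453 ⇒ m₄ = 2.43633
m₂² = 1.98106
g_2 = m₄/m₂² − 3 = 1.22981 − 3 ≈ -1.770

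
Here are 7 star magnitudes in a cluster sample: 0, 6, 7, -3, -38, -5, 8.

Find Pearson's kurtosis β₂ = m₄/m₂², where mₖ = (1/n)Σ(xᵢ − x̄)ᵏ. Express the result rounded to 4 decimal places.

x̄ = -3.5714
Σ(xᵢ − x̄)² = 1537.7143 ⇒ m₂ = 219.67347
Σ(xᵢ − x̄)⁴ = 1443976.6181 ⇒ m₄ = 206282.37401
m₂² = 48256.43315
β₂ = m₄/m₂² = 206282.37401 / 48256.43315 ≈ 4.2747

4.2747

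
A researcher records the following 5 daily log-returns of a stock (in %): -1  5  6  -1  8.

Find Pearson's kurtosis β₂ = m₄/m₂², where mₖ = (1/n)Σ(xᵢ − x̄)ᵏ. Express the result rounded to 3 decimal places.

x̄ = 3.4000
Σ(xᵢ − x̄)² = 69.2000 ⇒ m₂ = 13.84000
Σ(xᵢ − x̄)⁴ = 1249.6160 ⇒ m₄ = 249.92320
m₂² = 191.54560
β₂ = m₄/m₂² = 249.92320 / 191.54560 ≈ 1.305

1.305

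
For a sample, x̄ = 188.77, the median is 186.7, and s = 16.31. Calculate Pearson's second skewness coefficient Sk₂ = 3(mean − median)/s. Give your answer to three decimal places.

Sk₂ = 3(188.77 − 186.7) / 16.31 = 3 × 2.0700 / 16.31
    = 6.2100 / 16.31 ≈ 0.381

0.381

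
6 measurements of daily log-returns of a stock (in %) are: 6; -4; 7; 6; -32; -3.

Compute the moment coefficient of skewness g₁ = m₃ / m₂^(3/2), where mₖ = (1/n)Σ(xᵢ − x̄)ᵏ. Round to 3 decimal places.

-1.392

x̄ = (6 - 4 + 7 + 6 - 32 - 3) / 6 = -3.3333
deviations (xᵢ − x̄): 9.3333, -0.6667, 10.3333, 9.3333, -28.6667, 0.3333
Σ(xᵢ − x̄)² = 1103.3333 ⇒ m₂ = 1103.3333/6 = 183.88889
Σ(xᵢ − x̄)³ = -20828.4444 ⇒ m₃ = -20828.4444/6 = -3471.40741
m₂^(3/2) = 183.88889^(1.5) = 2493.63700
g₁ = m₃ / m₂^(3/2) = -3471.40741 / 2493.63700 ≈ -1.392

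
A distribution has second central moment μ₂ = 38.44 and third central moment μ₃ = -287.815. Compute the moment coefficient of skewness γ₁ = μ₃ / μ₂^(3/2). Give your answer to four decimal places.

σ = √μ₂ = √38.44 = 6.20000
σ³ = μ₂^(3/2) = 238.32800
γ₁ = μ₃/σ³ = -287.815 / 238.32800 ≈ -1.2076

-1.2076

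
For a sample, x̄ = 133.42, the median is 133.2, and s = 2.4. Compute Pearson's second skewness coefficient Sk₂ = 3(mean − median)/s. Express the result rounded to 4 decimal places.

Sk₂ = 3(133.42 − 133.2) / 2.4 = 3 × 0.2200 / 2.4
    = 0.6600 / 2.4 ≈ 0.2750

0.2750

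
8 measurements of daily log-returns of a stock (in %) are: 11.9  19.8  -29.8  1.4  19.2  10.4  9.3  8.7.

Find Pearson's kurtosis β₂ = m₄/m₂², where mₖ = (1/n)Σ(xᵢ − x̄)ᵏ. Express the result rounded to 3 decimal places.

4.688

x̄ = 6.3625
Σ(xᵢ − x̄)² = 1738.7788 ⇒ m₂ = 217.34734
Σ(xᵢ − x̄)⁴ = 1771828.8673 ⇒ m₄ = 221478.60842
m₂² = 47239.86784
β₂ = m₄/m₂² = 221478.60842 / 47239.86784 ≈ 4.688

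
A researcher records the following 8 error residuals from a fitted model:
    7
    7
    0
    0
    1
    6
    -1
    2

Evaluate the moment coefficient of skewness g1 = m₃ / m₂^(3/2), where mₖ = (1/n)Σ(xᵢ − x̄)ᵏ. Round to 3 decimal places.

0.350

x̄ = (7 + 7 + 0 + 0 + 1 + 6 - 1 + 2) / 8 = 2.7500
deviations (xᵢ − x̄): 4.2500, 4.2500, -2.7500, -2.7500, -1.7500, 3.2500, -3.7500, -0.7500
Σ(xᵢ − x̄)² = 79.5000 ⇒ m₂ = 79.5000/8 = 9.93750
Σ(xᵢ − x̄)³ = 87.7500 ⇒ m₃ = 87.7500/8 = 10.96875
m₂^(3/2) = 9.93750^(1.5) = 31.32678
g1 = m₃ / m₂^(3/2) = 10.96875 / 31.32678 ≈ 0.350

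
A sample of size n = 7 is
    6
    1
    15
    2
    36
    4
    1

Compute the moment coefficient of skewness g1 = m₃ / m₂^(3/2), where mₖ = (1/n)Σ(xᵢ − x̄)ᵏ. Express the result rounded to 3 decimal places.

x̄ = (6 + 1 + 15 + 2 + 36 + 4 + 1) / 7 = 9.2857
deviations (xᵢ − x̄): -3.2857, -8.2857, 5.7143, -7.2857, 26.7143, -5.2857, -8.2857
Σ(xᵢ − x̄)² = 975.4286 ⇒ m₂ = 975.4286/7 = 139.34694
Σ(xᵢ − x̄)³ = 17543.7551 ⇒ m₃ = 17543.7551/7 = 2506.25073
m₂^(3/2) = 139.34694^(1.5) = 1644.92518
g1 = m₃ / m₂^(3/2) = 2506.25073 / 1644.92518 ≈ 1.524

1.524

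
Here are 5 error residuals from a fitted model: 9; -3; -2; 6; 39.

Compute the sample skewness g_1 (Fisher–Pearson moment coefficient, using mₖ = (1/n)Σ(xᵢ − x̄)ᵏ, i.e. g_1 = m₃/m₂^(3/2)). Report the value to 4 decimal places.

x̄ = (9 - 3 - 2 + 6 + 39) / 5 = 9.8000
deviations (xᵢ − x̄): -0.8000, -12.8000, -11.8000, -3.8000, 29.2000
Σ(xᵢ − x̄)² = 1170.8000 ⇒ m₂ = 1170.8000/5 = 234.16000
Σ(xᵢ − x̄)³ = 21101.5200 ⇒ m₃ = 21101.5200/5 = 4220.30400
m₂^(3/2) = 234.16000^(1.5) = 3583.18362
g_1 = m₃ / m₂^(3/2) = 4220.30400 / 3583.18362 ≈ 1.1778

1.1778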